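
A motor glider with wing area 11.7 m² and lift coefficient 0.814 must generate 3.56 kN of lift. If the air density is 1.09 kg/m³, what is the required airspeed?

L = ½ρv²S·CL ⇒ v = √(2L/(ρ·S·CL))
v = √(2 × 3560 / (1.09 × 11.7 × 0.814)) = √685.9 = 26.2 m/s

v = 26.2 m/s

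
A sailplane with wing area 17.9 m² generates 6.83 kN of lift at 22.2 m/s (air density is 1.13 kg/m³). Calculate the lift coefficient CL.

CL = 1.37

From L = ½ρv²S·CL, rearranging gives CL = 2L/(ρv²S).
CL = 2 × 6830 / (1.13 × 22.2² × 17.9) = 1.37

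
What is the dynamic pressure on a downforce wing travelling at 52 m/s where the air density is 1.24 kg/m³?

q = 1680 Pa

q = ½ρv² = ½ × 1.24 × 52² = 1680 Pa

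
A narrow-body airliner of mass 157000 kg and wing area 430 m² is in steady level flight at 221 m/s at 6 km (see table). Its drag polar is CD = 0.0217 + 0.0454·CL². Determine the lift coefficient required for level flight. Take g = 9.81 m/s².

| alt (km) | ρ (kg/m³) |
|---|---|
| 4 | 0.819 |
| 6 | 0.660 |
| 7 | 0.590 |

CL = 0.222

At 6 km, from the table: ρ = 0.660 kg/m³.
In steady level flight, lift balances weight: W = mg = 157000 × 9.81 = 1.5402×10^6 N.
q = ½ρv² = ½ × 0.66 × 221² = 16120 Pa.
CL = 2W/(ρv²S) = 2×1.5402×10^6/(0.66×221²×430) = 0.2222.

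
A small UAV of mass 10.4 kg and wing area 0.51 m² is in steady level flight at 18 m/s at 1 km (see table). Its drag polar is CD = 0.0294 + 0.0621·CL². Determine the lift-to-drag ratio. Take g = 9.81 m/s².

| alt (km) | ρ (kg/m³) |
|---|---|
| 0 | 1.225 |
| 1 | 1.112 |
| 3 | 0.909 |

L/D = 10.5

At 1 km, from the table: ρ = 1.112 kg/m³.
Weight W = mg = 10.4 × 9.81 = 102.02 N; in level flight L = W.
Dynamic pressure q = 0.5 × 1.112 × 18² = 180.1 Pa.
CL = W/(q·S) = 102.02 / (180.1 × 0.51) = 1.11.
CD = 0.0294 + 0.0621 × 1.11² = 0.106.
L/D = CL/CD = 1.11 / 0.106 = 10.5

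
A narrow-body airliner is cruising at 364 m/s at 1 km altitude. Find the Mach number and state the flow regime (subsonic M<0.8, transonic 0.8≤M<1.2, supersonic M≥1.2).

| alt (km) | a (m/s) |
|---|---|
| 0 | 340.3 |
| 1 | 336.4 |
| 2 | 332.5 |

At 1 km, from the table: a = 336.4 m/s.
M = v/a = 364 / 336.4 = 1.08
M = 1.08 → transonic.

M = 1.08 (transonic)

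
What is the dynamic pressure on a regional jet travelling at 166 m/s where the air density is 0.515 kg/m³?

q = 7100 Pa

q = ½ρv² = ½ × 0.515 × 166² = 7100 Pa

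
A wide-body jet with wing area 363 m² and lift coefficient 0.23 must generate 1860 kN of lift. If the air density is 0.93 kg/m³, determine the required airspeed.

L = ½ρv²S·CL ⇒ v = √(2L/(ρ·S·CL))
v = √(2 × 1.86×10^6 / (0.93 × 363 × 0.23)) = √47910 = 219 m/s

v = 219 m/s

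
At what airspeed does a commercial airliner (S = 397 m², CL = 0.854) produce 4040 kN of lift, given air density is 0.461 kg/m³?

L = ½ρv²S·CL ⇒ v = √(2L/(ρ·S·CL))
v = √(2 × 4.04×10^6 / (0.461 × 397 × 0.854)) = √51700 = 227 m/s

v = 227 m/s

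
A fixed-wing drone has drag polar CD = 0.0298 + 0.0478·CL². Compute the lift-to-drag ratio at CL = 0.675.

CD = 0.0298 + 0.0478 × 0.675² = 0.05158
L/D = CL/CD = 0.675 / 0.05158 = 13.1

L/D = 13.1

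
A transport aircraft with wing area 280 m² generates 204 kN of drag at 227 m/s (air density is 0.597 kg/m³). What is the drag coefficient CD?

CD = 0.0474

From D = ½ρv²S·CD, rearranging gives CD = 2D/(ρv²S).
CD = 2 × 2.04×10^5 / (0.597 × 227² × 280) = 0.0474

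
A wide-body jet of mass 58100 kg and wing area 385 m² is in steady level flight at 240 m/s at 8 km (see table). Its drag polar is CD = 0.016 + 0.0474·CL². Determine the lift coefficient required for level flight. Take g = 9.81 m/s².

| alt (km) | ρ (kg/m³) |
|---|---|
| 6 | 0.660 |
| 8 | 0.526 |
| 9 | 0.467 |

At 8 km, from the table: ρ = 0.526 kg/m³.
Weight W = mg = 58100 × 9.81 = 5.6996×10^5 N; in level flight L = W.
Dynamic pressure q = 0.5 × 0.526 × 240² = 15150 Pa.
CL = 2W/(ρv²S) = 2×5.6996×10^5/(0.526×240²×385) = 0.09773.

CL = 0.0977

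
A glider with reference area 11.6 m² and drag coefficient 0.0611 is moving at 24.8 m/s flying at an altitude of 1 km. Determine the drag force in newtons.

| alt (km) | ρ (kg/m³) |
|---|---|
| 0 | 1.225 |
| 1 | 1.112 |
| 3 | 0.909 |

At 1 km, from the table: ρ = 1.112 kg/m³.
D = ½ρv²S·CD = ½ × 1.112 × 24.8² × 11.6 × 0.0611 = 242 N

D = 242 N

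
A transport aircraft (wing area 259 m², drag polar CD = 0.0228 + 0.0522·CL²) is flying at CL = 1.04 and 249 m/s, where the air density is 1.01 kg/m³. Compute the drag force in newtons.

D = 6.43×10^5 N

CD = 0.0228 + 0.0522 × 1.04² = 0.07926
D = ½ρv²S·CD = ½ × 1.01 × 249² × 259 × 0.07926 = 6.43×10^5 N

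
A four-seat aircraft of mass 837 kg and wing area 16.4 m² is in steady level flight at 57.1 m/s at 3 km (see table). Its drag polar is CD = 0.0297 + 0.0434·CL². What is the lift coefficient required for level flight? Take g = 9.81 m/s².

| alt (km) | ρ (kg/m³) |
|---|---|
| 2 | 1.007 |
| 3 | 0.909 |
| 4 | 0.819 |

CL = 0.338

At 3 km, from the table: ρ = 0.909 kg/m³.
Level flight ⇒ L = W = m·g = 837 × 9.81 = 8211 N.
q = ½ρv² = ½ × 0.909 × 57.1² = 1482 Pa.
Required CL = L/(qS) = 8211/(1482·16.4) = 0.3379.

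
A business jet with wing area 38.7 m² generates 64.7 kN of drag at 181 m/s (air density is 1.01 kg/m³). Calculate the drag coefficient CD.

From D = ½ρv²S·CD, rearranging gives CD = 2D/(ρv²S).
CD = 2 × 64700 / (1.01 × 181² × 38.7) = 0.101

CD = 0.101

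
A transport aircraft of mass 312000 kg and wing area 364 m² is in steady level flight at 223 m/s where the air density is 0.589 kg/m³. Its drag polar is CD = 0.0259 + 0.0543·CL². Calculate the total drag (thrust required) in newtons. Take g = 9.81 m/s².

D = 2.33×10^5 N

In steady level flight, lift balances weight: W = mg = 312000 × 9.81 = 3.0607×10^6 N.
q = ½ρv² = ½ × 0.589 × 223² = 14650 Pa.
CL = 2W/(ρv²S) = 2×3.0607×10^6/(0.589×223²×364) = 0.5742.
CD = 0.0259 + 0.0543 × 0.5742² = 0.0438.
D = q·S·CD = 14650 × 364 × 0.0438 = 2.335×10^5 N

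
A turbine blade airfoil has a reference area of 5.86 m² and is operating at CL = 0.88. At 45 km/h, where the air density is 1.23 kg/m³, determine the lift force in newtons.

L = 496 N

Convert speed: v = 45 km/h ÷ 3.6 = 12.5 m/s.
Dynamic pressure q = ½ρv² = ½ × 1.23 × 12.5² = 96.09 Pa.
L = q·S·CL = 96.09 × 5.86 × 0.88 = 496 N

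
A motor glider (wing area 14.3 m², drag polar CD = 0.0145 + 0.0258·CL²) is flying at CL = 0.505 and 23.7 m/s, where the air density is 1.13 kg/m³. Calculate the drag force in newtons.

CD = 0.0145 + 0.0258 × 0.505² = 0.02108
D = ½ρv²S·CD = ½ × 1.13 × 23.7² × 14.3 × 0.02108 = 95.7 N

D = 95.7 N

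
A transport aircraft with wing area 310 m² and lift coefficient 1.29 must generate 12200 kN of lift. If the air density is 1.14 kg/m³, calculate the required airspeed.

L = ½ρv²S·CL ⇒ v = √(2L/(ρ·S·CL))
v = √(2 × 1.22×10^7 / (1.14 × 310 × 1.29)) = √53520 = 231 m/s

v = 231 m/s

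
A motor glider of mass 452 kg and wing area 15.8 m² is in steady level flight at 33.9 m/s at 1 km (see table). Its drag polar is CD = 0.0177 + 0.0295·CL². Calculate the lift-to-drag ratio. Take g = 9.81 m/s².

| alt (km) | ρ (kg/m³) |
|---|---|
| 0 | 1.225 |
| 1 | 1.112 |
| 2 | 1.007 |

L/D = 18.8

At 1 km, from the table: ρ = 1.112 kg/m³.
Level flight ⇒ L = W = m·g = 452 × 9.81 = 4434.1 N.
q = ½ρv² = ½ × 1.112 × 33.9² = 639 Pa.
CL = W/(q·S) = 4434.1 / (639 × 15.8) = 0.4392.
CD = 0.0177 + 0.0295 × 0.4392² = 0.02339.
L/D = CL/CD = 0.4392 / 0.02339 = 18.8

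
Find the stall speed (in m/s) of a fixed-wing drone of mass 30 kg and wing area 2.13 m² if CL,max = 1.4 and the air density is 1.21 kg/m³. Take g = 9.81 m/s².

Stall occurs when L = W at CL,max. W = mg = 30 × 9.81 = 294.3 N.
V_stall = √(2W/(ρ·S·CL,max)) = √(2 × 294.3 / (1.21 × 2.13 × 1.4))
V_stall = √163.1 = 12.8 m/s

V_stall = 12.8 m/s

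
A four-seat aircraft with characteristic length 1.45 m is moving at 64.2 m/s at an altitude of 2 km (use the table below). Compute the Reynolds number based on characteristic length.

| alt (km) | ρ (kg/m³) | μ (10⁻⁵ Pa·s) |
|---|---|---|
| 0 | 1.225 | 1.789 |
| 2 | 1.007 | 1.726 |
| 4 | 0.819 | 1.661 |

At 2 km, from the table: ρ = 1.007 kg/m³, μ = 1.726×10⁻⁵ Pa·s.
Re = ρ·v·c/μ = 1.007 × 64.2 × 1.45 / (1.726×10⁻⁵) = 5.43×10^6

Re = 5.43×10^6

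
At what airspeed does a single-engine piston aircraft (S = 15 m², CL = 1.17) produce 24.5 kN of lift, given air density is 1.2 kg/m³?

v = 48.2 m/s

L = ½ρv²S·CL ⇒ v = √(2L/(ρ·S·CL))
v = √(2 × 24500 / (1.2 × 15 × 1.17)) = √2327 = 48.2 m/s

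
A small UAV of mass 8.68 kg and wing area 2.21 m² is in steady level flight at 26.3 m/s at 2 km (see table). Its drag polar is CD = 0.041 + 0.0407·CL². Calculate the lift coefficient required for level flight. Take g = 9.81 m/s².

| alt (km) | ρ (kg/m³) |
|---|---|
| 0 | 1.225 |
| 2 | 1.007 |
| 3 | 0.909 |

At 2 km, from the table: ρ = 1.007 kg/m³.
Weight W = mg = 8.68 × 9.81 = 85.151 N; in level flight L = W.
q = ½ρv² = ½ × 1.007 × 26.3² = 348.3 Pa.
CL = 2W/(ρv²S) = 2×85.151/(1.007×26.3²×2.21) = 0.1106.

CL = 0.111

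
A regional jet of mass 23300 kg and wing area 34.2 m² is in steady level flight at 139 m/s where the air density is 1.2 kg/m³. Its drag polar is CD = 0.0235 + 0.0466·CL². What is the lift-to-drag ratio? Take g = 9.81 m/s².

Level flight ⇒ L = W = m·g = 23300 × 9.81 = 2.2857×10^5 N.
q = ½ρv² = ½ × 1.2 × 139² = 11590 Pa.
CL = W/(q·S) = 2.2857×10^5 / (11590 × 34.2) = 0.5765.
CD = 0.0235 + 0.0466 × 0.5765² = 0.03899.
L/D = CL/CD = 0.5765 / 0.03899 = 14.8

L/D = 14.8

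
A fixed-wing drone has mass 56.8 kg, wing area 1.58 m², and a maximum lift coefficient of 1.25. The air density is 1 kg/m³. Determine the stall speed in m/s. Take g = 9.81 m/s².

V_stall = 23.8 m/s

At stall, lift equals weight: L = W = m·g = 56.8 × 9.81 = 557.2 N.
From L = ½ρV²S·CL,max = W: V_stall = √(2W/(ρSCL,max)) = √(2·557.2/(1·1.58·1.25))
V_stall = √564.3 = 23.8 m/s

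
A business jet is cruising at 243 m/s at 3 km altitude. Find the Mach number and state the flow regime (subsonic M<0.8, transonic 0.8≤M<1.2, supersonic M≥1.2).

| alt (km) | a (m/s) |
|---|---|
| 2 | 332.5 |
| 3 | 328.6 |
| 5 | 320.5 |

M = 0.74 (subsonic)

At 3 km, from the table: a = 328.6 m/s.
M = v/a = 243 / 328.6 = 0.74
M = 0.74 → subsonic.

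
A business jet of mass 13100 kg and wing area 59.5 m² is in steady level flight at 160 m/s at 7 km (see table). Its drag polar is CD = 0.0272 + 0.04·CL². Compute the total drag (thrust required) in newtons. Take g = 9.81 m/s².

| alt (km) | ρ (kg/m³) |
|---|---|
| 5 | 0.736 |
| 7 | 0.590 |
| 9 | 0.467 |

At 7 km, from the table: ρ = 0.590 kg/m³.
In steady level flight, lift balances weight: W = mg = 13100 × 9.81 = 1.2851×10^5 N.
Dynamic pressure q = 0.5 × 0.59 × 160² = 7552 Pa.
CL = W/(q·S) = 1.2851×10^5 / (7552 × 59.5) = 0.286.
CD = 0.0272 + 0.04 × 0.286² = 0.03047.
D = q·S·CD = 7552 × 59.5 × 0.03047 = 13690 N

D = 13700 N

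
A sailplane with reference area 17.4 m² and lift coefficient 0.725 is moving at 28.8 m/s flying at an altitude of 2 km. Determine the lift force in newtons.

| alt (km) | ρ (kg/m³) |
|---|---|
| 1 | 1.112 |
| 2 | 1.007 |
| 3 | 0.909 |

L = 5270 N

At 2 km, from the table: ρ = 1.007 kg/m³.
Dynamic pressure q = ½ρv² = ½ × 1.007 × 28.8² = 417.6 Pa.
L = q·S·CL = 417.6 × 17.4 × 0.725 = 5270 N ≈ 5.27 kN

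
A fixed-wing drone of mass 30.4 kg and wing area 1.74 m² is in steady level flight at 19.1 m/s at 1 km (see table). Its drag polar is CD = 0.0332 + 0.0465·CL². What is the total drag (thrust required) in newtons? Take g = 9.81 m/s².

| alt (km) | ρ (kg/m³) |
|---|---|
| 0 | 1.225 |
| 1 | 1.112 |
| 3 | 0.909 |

D = 23.4 N

At 1 km, from the table: ρ = 1.112 kg/m³.
Level flight ⇒ L = W = m·g = 30.4 × 9.81 = 298.22 N.
q = ½ρv² = ½ × 1.112 × 19.1² = 202.8 Pa.
CL = W/(q·S) = 298.22 / (202.8 × 1.74) = 0.845.
CD = 0.0332 + 0.0465 × 0.845² = 0.0664.
D = q·S·CD = 202.8 × 1.74 × 0.0664 = 23.44 N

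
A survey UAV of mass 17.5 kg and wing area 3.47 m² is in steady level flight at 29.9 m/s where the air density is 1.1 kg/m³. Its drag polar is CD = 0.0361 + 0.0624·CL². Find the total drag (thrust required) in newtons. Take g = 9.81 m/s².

D = 62.7 N

In steady level flight, lift balances weight: W = mg = 17.5 × 9.81 = 171.68 N.
Dynamic pressure q = 0.5 × 1.1 × 29.9² = 491.7 Pa.
Required CL = L/(qS) = 171.68/(491.7·3.47) = 0.1006.
CD = 0.0361 + 0.0624 × 0.1006² = 0.03673.
D = q·S·CD = 491.7 × 3.47 × 0.03673 = 62.67 N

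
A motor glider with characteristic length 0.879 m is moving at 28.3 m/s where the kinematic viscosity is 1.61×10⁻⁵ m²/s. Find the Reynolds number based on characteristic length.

Re = v·c/ν = 28.3 × 0.879 / (1.61×10⁻⁵) = 1.55×10^6

Re = 1.55×10^6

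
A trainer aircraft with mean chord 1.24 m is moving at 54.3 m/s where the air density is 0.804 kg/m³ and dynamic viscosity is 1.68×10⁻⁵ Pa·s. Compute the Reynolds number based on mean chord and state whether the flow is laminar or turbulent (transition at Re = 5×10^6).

Re = ρ·v·c/μ = 0.804 × 54.3 × 1.24 / (1.68×10⁻⁵) = 3.22×10^6
Since 3.22×10^6 < 5×10^6, the flow is laminar.

Re = 3.22×10^6 (laminar)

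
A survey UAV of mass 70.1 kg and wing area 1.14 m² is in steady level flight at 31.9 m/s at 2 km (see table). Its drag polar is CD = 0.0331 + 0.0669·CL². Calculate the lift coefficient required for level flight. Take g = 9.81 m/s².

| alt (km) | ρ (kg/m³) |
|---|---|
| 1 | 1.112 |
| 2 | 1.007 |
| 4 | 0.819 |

At 2 km, from the table: ρ = 1.007 kg/m³.
Level flight ⇒ L = W = m·g = 70.1 × 9.81 = 687.68 N.
q = ½ρv² = ½ × 1.007 × 31.9² = 512.4 Pa.
CL = W/(q·S) = 687.68 / (512.4 × 1.14) = 1.177.

CL = 1.18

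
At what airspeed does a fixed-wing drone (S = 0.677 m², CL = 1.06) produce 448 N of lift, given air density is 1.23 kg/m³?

v = 31.9 m/s

L = ½ρv²S·CL ⇒ v = √(2L/(ρ·S·CL))
v = √(2 × 448 / (1.23 × 0.677 × 1.06)) = √1015 = 31.9 m/s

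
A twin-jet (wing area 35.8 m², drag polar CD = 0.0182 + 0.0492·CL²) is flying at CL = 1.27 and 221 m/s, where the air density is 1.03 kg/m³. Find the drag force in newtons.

D = 87800 N

CD = 0.0182 + 0.0492 × 1.27² = 0.09755
D = ½ρv²S·CD = ½ × 1.03 × 221² × 35.8 × 0.09755 = 87800 N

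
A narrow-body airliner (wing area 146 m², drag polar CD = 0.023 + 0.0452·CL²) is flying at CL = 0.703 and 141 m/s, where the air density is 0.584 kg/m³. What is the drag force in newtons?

CD = 0.023 + 0.0452 × 0.703² = 0.04534
D = ½ρv²S·CD = ½ × 0.584 × 141² × 146 × 0.04534 = 38400 N

D = 38400 N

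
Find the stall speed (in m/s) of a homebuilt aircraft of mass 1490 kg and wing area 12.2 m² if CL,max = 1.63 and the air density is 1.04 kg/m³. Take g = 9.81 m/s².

Stall occurs when L = W at CL,max. W = mg = 1490 × 9.81 = 14620 N.
From L = ½ρV²S·CL,max = W: V_stall = √(2W/(ρSCL,max)) = √(2·14620/(1.04·12.2·1.63))
V_stall = √1414 = 37.6 m/s

V_stall = 37.6 m/s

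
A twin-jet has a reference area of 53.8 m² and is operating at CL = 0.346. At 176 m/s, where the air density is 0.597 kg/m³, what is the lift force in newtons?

L = 1.72×10^5 N

Dynamic pressure q = ½ρv² = ½ × 0.597 × 176² = 9246 Pa.
L = q·S·CL = 9246 × 53.8 × 0.346 = 1.72×10^5 N ≈ 172 kN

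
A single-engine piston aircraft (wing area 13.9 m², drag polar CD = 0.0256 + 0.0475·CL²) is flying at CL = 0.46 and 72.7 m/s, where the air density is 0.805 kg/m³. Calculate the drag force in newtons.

CD = 0.0256 + 0.0475 × 0.46² = 0.03565
D = ½ρv²S·CD = ½ × 0.805 × 72.7² × 13.9 × 0.03565 = 1050 N

D = 1050 N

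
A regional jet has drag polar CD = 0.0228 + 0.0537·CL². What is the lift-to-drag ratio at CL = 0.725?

L/D = 14.2

CD = 0.0228 + 0.0537 × 0.725² = 0.05103
L/D = CL/CD = 0.725 / 0.05103 = 14.2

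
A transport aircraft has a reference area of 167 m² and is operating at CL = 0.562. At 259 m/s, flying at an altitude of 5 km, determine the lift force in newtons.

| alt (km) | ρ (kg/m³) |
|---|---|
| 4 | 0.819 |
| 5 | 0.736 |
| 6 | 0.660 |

At 5 km, from the table: ρ = 0.736 kg/m³.
L = ½ρv²S·CL = ½ × 0.736 × 259² × 167 × 0.562 = 2.32×10^6 N ≈ 2320 kN

L = 2.32×10^6 N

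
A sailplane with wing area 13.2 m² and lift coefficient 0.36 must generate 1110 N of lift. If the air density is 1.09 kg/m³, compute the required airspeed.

v = 20.7 m/s

L = ½ρv²S·CL ⇒ v = √(2L/(ρ·S·CL))
v = √(2 × 1110 / (1.09 × 13.2 × 0.36)) = √428.6 = 20.7 m/s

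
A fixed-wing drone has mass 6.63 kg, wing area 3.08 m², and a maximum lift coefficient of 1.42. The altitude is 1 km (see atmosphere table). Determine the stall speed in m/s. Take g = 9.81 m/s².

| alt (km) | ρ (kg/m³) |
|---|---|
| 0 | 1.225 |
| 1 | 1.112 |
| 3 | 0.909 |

At 1 km, from the table: ρ = 1.112 kg/m³.
Stall occurs when L = W at CL,max. W = mg = 6.63 × 9.81 = 65.04 N.
V_stall = √(2W/(ρ·S·CL,max)) = √(2 × 65.04 / (1.112 × 3.08 × 1.42))
V_stall = √26.75 = 5.17 m/s

V_stall = 5.17 m/s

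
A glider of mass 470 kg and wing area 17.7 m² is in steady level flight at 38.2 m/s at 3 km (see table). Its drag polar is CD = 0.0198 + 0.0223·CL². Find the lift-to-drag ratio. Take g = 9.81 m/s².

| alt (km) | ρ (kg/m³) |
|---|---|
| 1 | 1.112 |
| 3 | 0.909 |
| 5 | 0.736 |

At 3 km, from the table: ρ = 0.909 kg/m³.
Weight W = mg = 470 × 9.81 = 4610.7 N; in level flight L = W.
q = ½ρv² = ½ × 0.909 × 38.2² = 663.2 Pa.
CL = 2W/(ρv²S) = 2×4610.7/(0.909×38.2²×17.7) = 0.3928.
CD = 0.0198 + 0.0223 × 0.3928² = 0.02324.
L/D = CL/CD = 0.3928 / 0.02324 = 16.9

L/D = 16.9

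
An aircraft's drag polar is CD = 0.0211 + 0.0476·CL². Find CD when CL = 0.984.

CD = 0.0672

CD = 0.0211 + 0.0476 × 0.984² = 0.0211 + 0.04609 = 0.0672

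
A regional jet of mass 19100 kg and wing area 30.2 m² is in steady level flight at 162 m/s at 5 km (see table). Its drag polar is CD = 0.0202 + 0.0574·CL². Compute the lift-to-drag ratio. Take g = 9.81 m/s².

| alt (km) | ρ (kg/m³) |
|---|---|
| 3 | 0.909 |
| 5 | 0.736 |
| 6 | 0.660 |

L/D = 14.6

At 5 km, from the table: ρ = 0.736 kg/m³.
Level flight ⇒ L = W = m·g = 19100 × 9.81 = 1.8737×10^5 N.
q = ½ρv² = ½ × 0.736 × 162² = 9658 Pa.
CL = W/(q·S) = 1.8737×10^5 / (9658 × 30.2) = 0.6424.
CD = 0.0202 + 0.0574 × 0.6424² = 0.04389.
L/D = CL/CD = 0.6424 / 0.04389 = 14.6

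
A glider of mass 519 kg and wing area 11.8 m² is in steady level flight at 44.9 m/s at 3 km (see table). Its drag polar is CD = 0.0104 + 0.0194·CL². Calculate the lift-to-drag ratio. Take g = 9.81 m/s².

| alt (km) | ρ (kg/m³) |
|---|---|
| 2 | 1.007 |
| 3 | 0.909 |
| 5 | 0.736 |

L/D = 32

At 3 km, from the table: ρ = 0.909 kg/m³.
In steady level flight, lift balances weight: W = mg = 519 × 9.81 = 5091.4 N.
Dynamic pressure q = 0.5 × 0.909 × 44.9² = 916.3 Pa.
CL = W/(q·S) = 5091.4 / (916.3 × 11.8) = 0.4709.
CD = 0.0104 + 0.0194 × 0.4709² = 0.0147.
L/D = CL/CD = 0.4709 / 0.0147 = 32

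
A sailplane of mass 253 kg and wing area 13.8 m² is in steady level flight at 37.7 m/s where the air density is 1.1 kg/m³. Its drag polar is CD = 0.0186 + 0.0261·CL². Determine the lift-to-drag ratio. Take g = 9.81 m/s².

L/D = 11.5

In steady level flight, lift balances weight: W = mg = 253 × 9.81 = 2481.9 N.
Dynamic pressure q = 0.5 × 1.1 × 37.7² = 781.7 Pa.
CL = W/(q·S) = 2481.9 / (781.7 × 13.8) = 0.2301.
CD = 0.0186 + 0.0261 × 0.2301² = 0.01998.
L/D = CL/CD = 0.2301 / 0.01998 = 11.5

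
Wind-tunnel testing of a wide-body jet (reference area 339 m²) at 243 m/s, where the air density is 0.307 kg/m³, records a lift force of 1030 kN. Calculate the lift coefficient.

CL = 0.335

From L = ½ρv²S·CL, rearranging gives CL = 2L/(ρv²S).
CL = 2 × 1.03×10^6 / (0.307 × 243² × 339) = 0.335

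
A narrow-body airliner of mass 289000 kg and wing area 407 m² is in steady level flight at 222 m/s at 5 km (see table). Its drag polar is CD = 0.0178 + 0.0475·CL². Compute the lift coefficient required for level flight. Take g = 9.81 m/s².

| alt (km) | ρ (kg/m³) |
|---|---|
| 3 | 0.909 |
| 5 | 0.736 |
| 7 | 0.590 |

At 5 km, from the table: ρ = 0.736 kg/m³.
Weight W = mg = 289000 × 9.81 = 2.8351×10^6 N; in level flight L = W.
q = ½ρv² = ½ × 0.736 × 222² = 18140 Pa.
CL = W/(q·S) = 2.8351×10^6 / (18140 × 407) = 0.3841.

CL = 0.384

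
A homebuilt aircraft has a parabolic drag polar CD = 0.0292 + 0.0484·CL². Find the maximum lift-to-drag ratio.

For CD = CD0 + K·CL², (L/D)max occurs at CL* = √(CD0/K) and equals 1/(2√(K·CD0)).
(L/D)max = 1/(2√(0.0484 × 0.0292)) = 1/(2 × 0.03759) = 13.3

(L/D)max = 13.3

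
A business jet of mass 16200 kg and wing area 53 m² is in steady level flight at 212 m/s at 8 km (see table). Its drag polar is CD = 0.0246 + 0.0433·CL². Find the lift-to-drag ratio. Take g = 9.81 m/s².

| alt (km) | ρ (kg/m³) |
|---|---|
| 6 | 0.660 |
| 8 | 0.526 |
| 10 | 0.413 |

L/D = 9.26

At 8 km, from the table: ρ = 0.526 kg/m³.
Level flight ⇒ L = W = m·g = 16200 × 9.81 = 1.5892×10^5 N.
q = ½ρv² = ½ × 0.526 × 212² = 11820 Pa.
CL = 2W/(ρv²S) = 2×1.5892×10^5/(0.526×212²×53) = 0.2537.
CD = 0.0246 + 0.0433 × 0.2537² = 0.02739.
L/D = CL/CD = 0.2537 / 0.02739 = 9.26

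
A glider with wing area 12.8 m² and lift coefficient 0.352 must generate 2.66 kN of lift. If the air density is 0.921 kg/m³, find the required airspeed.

v = 35.8 m/s

L = ½ρv²S·CL ⇒ v = √(2L/(ρ·S·CL))
v = √(2 × 2660 / (0.921 × 12.8 × 0.352)) = √1282 = 35.8 m/s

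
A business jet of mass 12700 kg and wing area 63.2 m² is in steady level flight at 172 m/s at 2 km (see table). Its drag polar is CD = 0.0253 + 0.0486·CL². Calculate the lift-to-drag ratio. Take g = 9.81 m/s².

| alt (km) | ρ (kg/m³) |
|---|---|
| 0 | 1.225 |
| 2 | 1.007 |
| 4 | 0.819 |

L/D = 5.06

At 2 km, from the table: ρ = 1.007 kg/m³.
Level flight ⇒ L = W = m·g = 12700 × 9.81 = 1.2459×10^5 N.
q = ½ρv² = ½ × 1.007 × 172² = 14900 Pa.
CL = W/(q·S) = 1.2459×10^5 / (14900 × 63.2) = 0.1323.
CD = 0.0253 + 0.0486 × 0.1323² = 0.02615.
L/D = CL/CD = 0.1323 / 0.02615 = 5.06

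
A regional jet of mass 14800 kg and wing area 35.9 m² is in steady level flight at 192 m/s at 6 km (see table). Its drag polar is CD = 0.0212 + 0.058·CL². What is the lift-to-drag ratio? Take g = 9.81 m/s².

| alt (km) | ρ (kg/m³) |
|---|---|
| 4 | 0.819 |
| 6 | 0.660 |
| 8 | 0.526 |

At 6 km, from the table: ρ = 0.660 kg/m³.
Level flight ⇒ L = W = m·g = 14800 × 9.81 = 1.4519×10^5 N.
Dynamic pressure q = 0.5 × 0.66 × 192² = 12170 Pa.
Required CL = L/(qS) = 1.4519×10^5/(12170·35.9) = 0.3324.
CD = 0.0212 + 0.058 × 0.3324² = 0.02761.
L/D = CL/CD = 0.3324 / 0.02761 = 12

L/D = 12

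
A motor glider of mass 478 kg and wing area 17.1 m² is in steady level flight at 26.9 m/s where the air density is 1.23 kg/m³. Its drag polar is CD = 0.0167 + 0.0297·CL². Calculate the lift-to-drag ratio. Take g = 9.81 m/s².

In steady level flight, lift balances weight: W = mg = 478 × 9.81 = 4689.2 N.
q = ½ρv² = ½ × 1.23 × 26.9² = 445 Pa.
CL = W/(q·S) = 4689.2 / (445 × 17.1) = 0.6162.
CD = 0.0167 + 0.0297 × 0.6162² = 0.02798.
L/D = CL/CD = 0.6162 / 0.02798 = 22

L/D = 22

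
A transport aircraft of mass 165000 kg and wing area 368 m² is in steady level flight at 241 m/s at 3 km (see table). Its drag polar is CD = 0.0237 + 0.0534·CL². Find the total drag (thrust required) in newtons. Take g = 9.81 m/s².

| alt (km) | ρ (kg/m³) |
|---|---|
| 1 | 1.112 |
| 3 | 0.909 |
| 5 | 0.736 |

At 3 km, from the table: ρ = 0.909 kg/m³.
In steady level flight, lift balances weight: W = mg = 165000 × 9.81 = 1.6186×10^6 N.
Dynamic pressure q = 0.5 × 0.909 × 241² = 26400 Pa.
CL = W/(q·S) = 1.6186×10^6 / (26400 × 368) = 0.1666.
CD = 0.0237 + 0.0534 × 0.1666² = 0.02518.
D = q·S·CD = 26400 × 368 × 0.02518 = 2.446×10^5 N

D = 2.45×10^5 N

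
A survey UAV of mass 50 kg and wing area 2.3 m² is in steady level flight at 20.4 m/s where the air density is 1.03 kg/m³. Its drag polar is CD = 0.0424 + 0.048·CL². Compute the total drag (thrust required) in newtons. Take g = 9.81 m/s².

D = 44.3 N

In steady level flight, lift balances weight: W = mg = 50 × 9.81 = 490.5 N.
q = ½ρv² = ½ × 1.03 × 20.4² = 214.3 Pa.
Required CL = L/(qS) = 490.5/(214.3·2.3) = 0.995.
CD = 0.0424 + 0.048 × 0.995² = 0.08993.
D = q·S·CD = 214.3 × 2.3 × 0.08993 = 44.33 N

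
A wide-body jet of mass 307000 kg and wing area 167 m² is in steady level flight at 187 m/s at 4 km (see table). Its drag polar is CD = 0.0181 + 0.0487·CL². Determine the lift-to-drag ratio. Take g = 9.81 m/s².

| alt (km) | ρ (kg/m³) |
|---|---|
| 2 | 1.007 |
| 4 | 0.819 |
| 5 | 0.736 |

At 4 km, from the table: ρ = 0.819 kg/m³.
In steady level flight, lift balances weight: W = mg = 307000 × 9.81 = 3.0117×10^6 N.
q = ½ρv² = ½ × 0.819 × 187² = 14320 Pa.
CL = 2W/(ρv²S) = 2×3.0117×10^6/(0.819×187²×167) = 1.259.
CD = 0.0181 + 0.0487 × 1.259² = 0.09534.
L/D = CL/CD = 1.259 / 0.09534 = 13.2

L/D = 13.2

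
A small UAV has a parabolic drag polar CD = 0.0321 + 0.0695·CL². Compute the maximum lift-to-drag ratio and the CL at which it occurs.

(L/D)max = 10.6, at CL = 0.68

For CD = CD0 + K·CL², (L/D)max occurs at CL* = √(CD0/K) and equals 1/(2√(K·CD0)).
(L/D)max = 1/(2√(0.0695 × 0.0321)) = 1/(2 × 0.04723) = 10.6
CL* = √(0.0321/0.0695) = 0.68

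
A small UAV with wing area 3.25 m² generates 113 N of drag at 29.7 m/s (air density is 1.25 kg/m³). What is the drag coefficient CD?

From D = ½ρv²S·CD, rearranging gives CD = 2D/(ρv²S).
CD = 2 × 113 / (1.25 × 29.7² × 3.25) = 0.0631

CD = 0.0631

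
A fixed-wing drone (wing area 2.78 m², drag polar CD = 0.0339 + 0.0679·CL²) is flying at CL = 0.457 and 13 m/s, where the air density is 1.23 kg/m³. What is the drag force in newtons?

CD = 0.0339 + 0.0679 × 0.457² = 0.04808
D = ½ρv²S·CD = ½ × 1.23 × 13² × 2.78 × 0.04808 = 13.9 N

D = 13.9 N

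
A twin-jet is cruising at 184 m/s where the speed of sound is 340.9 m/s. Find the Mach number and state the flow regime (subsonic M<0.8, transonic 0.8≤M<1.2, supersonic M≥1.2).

M = 0.54 (subsonic)

M = v/a = 184 / 340.9 = 0.54
M = 0.54 → subsonic.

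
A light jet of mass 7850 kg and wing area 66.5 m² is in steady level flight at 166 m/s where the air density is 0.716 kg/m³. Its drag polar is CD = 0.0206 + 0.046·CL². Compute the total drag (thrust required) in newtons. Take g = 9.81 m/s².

D = 13900 N

Level flight ⇒ L = W = m·g = 7850 × 9.81 = 77008 N.
q = ½ρv² = ½ × 0.716 × 166² = 9865 Pa.
CL = W/(q·S) = 77008 / (9865 × 66.5) = 0.1174.
CD = 0.0206 + 0.046 × 0.1174² = 0.02123.
D = q·S·CD = 9865 × 66.5 × 0.02123 = 13930 N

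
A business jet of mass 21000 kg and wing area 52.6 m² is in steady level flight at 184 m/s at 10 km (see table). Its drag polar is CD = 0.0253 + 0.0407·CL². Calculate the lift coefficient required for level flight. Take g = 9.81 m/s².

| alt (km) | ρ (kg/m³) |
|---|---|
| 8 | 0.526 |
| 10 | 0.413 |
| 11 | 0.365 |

At 10 km, from the table: ρ = 0.413 kg/m³.
Weight W = mg = 21000 × 9.81 = 2.0601×10^5 N; in level flight L = W.
Dynamic pressure q = 0.5 × 0.413 × 184² = 6991 Pa.
CL = W/(q·S) = 2.0601×10^5 / (6991 × 52.6) = 0.5602.

CL = 0.56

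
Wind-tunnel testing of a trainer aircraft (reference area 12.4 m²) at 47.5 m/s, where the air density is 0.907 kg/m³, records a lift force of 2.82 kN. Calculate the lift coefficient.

From L = ½ρv²S·CL, rearranging gives CL = 2L/(ρv²S).
CL = 2 × 2820 / (0.907 × 47.5² × 12.4) = 0.222

CL = 0.222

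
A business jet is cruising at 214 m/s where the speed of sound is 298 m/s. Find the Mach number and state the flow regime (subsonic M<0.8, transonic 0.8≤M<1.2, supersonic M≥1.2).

M = 0.718 (subsonic)

M = v/a = 214 / 298 = 0.718
M = 0.718 → subsonic.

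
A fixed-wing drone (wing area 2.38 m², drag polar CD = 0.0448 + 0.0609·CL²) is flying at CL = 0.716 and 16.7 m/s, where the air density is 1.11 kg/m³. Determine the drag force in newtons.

D = 28 N

CD = 0.0448 + 0.0609 × 0.716² = 0.07602
D = ½ρv²S·CD = ½ × 1.11 × 16.7² × 2.38 × 0.07602 = 28 N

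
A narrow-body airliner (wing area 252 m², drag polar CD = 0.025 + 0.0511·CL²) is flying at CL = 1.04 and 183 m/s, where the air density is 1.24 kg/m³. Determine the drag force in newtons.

CD = 0.025 + 0.0511 × 1.04² = 0.08027
D = ½ρv²S·CD = ½ × 1.24 × 183² × 252 × 0.08027 = 4.2×10^5 N

D = 4.2×10^5 N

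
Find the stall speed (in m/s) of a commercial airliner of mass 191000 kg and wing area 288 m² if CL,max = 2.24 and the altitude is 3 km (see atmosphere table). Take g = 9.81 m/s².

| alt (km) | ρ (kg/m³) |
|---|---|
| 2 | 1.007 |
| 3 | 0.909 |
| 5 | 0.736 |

At 3 km, from the table: ρ = 0.909 kg/m³.
Stall occurs when L = W at CL,max. W = mg = 191000 × 9.81 = 1.874×10^6 N.
V_stall = √(2W/(ρ·S·CL,max)) = √(2 × 1.874×10^6 / (0.909 × 288 × 2.24))
V_stall = √6390 = 79.9 m/s

V_stall = 79.9 m/s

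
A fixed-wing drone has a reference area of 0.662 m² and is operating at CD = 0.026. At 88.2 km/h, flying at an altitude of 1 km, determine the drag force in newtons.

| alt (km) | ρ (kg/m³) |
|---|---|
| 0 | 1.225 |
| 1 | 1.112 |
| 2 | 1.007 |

D = 5.74 N

At 1 km, from the table: ρ = 1.112 kg/m³.
Convert speed: v = 88.2 km/h ÷ 3.6 = 24.5 m/s.
D = ½ρv²S·CD = ½ × 1.112 × 24.5² × 0.662 × 0.026 = 5.74 N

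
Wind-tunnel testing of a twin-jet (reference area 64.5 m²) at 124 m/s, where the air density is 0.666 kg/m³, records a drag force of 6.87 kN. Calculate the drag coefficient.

CD = 0.0208

From D = ½ρv²S·CD, rearranging gives CD = 2D/(ρv²S).
CD = 2 × 6870 / (0.666 × 124² × 64.5) = 0.0208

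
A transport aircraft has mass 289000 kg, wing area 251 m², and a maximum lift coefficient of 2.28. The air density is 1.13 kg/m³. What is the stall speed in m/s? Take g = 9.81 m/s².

V_stall = 93.6 m/s

At stall, lift equals weight: L = W = m·g = 289000 × 9.81 = 2.835×10^6 N.
V_stall = √(2W/(ρ·S·CL,max)) = √(2 × 2.835×10^6 / (1.13 × 251 × 2.28))
V_stall = √8768 = 93.6 m/s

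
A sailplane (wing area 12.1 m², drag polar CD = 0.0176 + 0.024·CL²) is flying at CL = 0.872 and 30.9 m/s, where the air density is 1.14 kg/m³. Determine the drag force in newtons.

CD = 0.0176 + 0.024 × 0.872² = 0.03585
D = ½ρv²S·CD = ½ × 1.14 × 30.9² × 12.1 × 0.03585 = 236 N

D = 236 N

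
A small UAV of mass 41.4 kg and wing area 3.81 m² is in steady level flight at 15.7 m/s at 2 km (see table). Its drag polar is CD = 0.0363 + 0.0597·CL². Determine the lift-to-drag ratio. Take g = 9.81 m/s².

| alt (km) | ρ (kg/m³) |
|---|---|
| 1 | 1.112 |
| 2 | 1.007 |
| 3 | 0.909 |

L/D = 10.7

At 2 km, from the table: ρ = 1.007 kg/m³.
In steady level flight, lift balances weight: W = mg = 41.4 × 9.81 = 406.13 N.
q = ½ρv² = ½ × 1.007 × 15.7² = 124.1 Pa.
CL = 2W/(ρv²S) = 2×406.13/(1.007×15.7²×3.81) = 0.8589.
CD = 0.0363 + 0.0597 × 0.8589² = 0.08034.
L/D = CL/CD = 0.8589 / 0.08034 = 10.7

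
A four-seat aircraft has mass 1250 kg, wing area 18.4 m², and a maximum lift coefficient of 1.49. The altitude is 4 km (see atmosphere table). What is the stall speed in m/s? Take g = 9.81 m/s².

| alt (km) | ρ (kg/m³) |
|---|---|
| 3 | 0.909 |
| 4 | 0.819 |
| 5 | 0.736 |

V_stall = 33 m/s

At 4 km, from the table: ρ = 0.819 kg/m³.
At stall, lift equals weight: L = W = m·g = 1250 × 9.81 = 12260 N.
V_stall = √(2W/(ρ·S·CL,max)) = √(2 × 12260 / (0.819 × 18.4 × 1.49))
V_stall = √1092 = 33 m/s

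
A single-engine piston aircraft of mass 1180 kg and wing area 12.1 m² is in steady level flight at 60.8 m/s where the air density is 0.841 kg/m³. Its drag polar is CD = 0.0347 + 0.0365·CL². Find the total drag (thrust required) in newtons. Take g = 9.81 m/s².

D = 913 N

In steady level flight, lift balances weight: W = mg = 1180 × 9.81 = 11576 N.
Dynamic pressure q = 0.5 × 0.841 × 60.8² = 1554 Pa.
CL = W/(q·S) = 11576 / (1554 × 12.1) = 0.6154.
CD = 0.0347 + 0.0365 × 0.6154² = 0.04853.
D = q·S·CD = 1554 × 12.1 × 0.04853 = 912.7 N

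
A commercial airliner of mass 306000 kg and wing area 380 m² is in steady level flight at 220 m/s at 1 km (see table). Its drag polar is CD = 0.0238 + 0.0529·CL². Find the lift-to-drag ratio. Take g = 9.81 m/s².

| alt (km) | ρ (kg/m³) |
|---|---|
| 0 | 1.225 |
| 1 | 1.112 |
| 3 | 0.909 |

At 1 km, from the table: ρ = 1.112 kg/m³.
Weight W = mg = 306000 × 9.81 = 3.0019×10^6 N; in level flight L = W.
Dynamic pressure q = 0.5 × 1.112 × 220² = 26910 Pa.
CL = 2W/(ρv²S) = 2×3.0019×10^6/(1.112×220²×380) = 0.2936.
CD = 0.0238 + 0.0529 × 0.2936² = 0.02836.
L/D = CL/CD = 0.2936 / 0.02836 = 10.4

L/D = 10.4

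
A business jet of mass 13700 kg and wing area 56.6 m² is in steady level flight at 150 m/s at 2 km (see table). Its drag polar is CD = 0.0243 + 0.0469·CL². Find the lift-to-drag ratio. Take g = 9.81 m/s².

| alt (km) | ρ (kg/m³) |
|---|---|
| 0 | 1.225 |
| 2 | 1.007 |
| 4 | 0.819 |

L/D = 7.95

At 2 km, from the table: ρ = 1.007 kg/m³.
Level flight ⇒ L = W = m·g = 13700 × 9.81 = 1.344×10^5 N.
q = ½ρv² = ½ × 1.007 × 150² = 11330 Pa.
CL = W/(q·S) = 1.344×10^5 / (11330 × 56.6) = 0.2096.
CD = 0.0243 + 0.0469 × 0.2096² = 0.02636.
L/D = CL/CD = 0.2096 / 0.02636 = 7.95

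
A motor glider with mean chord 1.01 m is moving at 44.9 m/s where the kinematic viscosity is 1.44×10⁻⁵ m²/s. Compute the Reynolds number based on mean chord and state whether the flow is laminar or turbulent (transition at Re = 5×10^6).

Re = 3.15×10^6 (laminar)

Re = v·c/ν = 44.9 × 1.01 / (1.44×10⁻⁵) = 3.15×10^6
Since 3.15×10^6 < 5×10^6, the flow is laminar.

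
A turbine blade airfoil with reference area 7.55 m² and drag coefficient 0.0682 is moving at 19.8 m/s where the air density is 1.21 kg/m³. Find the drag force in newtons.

D = 122 N

Dynamic pressure q = ½ρv² = ½ × 1.21 × 19.8² = 237.2 Pa.
D = q·S·CD = 237.2 × 7.55 × 0.0682 = 122 N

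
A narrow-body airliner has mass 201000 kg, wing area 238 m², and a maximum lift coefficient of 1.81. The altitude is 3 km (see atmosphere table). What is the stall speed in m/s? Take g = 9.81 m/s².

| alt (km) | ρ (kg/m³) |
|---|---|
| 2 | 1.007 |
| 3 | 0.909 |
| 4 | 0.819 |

V_stall = 100 m/s

At 3 km, from the table: ρ = 0.909 kg/m³.
At stall, lift equals weight: L = W = m·g = 201000 × 9.81 = 1.972×10^6 N.
From L = ½ρV²S·CL,max = W: V_stall = √(2W/(ρSCL,max)) = √(2·1.972×10^6/(0.909·238·1.81))
V_stall = √10070 = 100 m/s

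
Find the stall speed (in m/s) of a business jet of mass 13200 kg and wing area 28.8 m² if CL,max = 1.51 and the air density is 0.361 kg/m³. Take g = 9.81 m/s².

Stall occurs when L = W at CL,max. W = mg = 13200 × 9.81 = 1.295×10^5 N.
From L = ½ρV²S·CL,max = W: V_stall = √(2W/(ρSCL,max)) = √(2·1.295×10^5/(0.361·28.8·1.51))
V_stall = √16500 = 128 m/s

V_stall = 128 m/s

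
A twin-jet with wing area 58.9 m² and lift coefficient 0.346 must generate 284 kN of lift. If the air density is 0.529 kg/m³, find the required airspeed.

v = 230 m/s

L = ½ρv²S·CL ⇒ v = √(2L/(ρ·S·CL))
v = √(2 × 2.84×10^5 / (0.529 × 58.9 × 0.346)) = √52690 = 230 m/s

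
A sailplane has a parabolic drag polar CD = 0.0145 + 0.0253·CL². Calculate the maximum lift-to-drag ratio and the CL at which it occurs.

For CD = CD0 + K·CL², (L/D)max occurs at CL* = √(CD0/K) and equals 1/(2√(K·CD0)).
(L/D)max = 1/(2√(0.0253 × 0.0145)) = 1/(2 × 0.01915) = 26.1
CL* = √(0.0145/0.0253) = 0.757

(L/D)max = 26.1, at CL = 0.757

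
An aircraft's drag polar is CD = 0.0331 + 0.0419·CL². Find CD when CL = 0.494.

CD = 0.0433

CD = 0.0331 + 0.0419 × 0.494² = 0.0331 + 0.01023 = 0.0433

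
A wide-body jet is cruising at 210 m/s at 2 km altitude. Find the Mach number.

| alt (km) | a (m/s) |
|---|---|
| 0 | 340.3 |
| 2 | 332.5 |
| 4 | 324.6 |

M = 0.632

At 2 km, from the table: a = 332.5 m/s.
M = v/a = 210 / 332.5 = 0.632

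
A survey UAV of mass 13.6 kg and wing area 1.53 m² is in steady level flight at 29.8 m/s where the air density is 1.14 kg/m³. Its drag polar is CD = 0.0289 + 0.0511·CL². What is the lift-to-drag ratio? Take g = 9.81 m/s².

L/D = 5.66

Level flight ⇒ L = W = m·g = 13.6 × 9.81 = 133.42 N.
q = ½ρv² = ½ × 1.14 × 29.8² = 506.2 Pa.
CL = W/(q·S) = 133.42 / (506.2 × 1.53) = 0.1723.
CD = 0.0289 + 0.0511 × 0.1723² = 0.03042.
L/D = CL/CD = 0.1723 / 0.03042 = 5.66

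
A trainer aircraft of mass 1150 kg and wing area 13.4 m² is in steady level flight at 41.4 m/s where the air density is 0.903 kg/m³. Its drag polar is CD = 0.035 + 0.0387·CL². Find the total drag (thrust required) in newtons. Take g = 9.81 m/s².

D = 838 N

In steady level flight, lift balances weight: W = mg = 1150 × 9.81 = 11282 N.
q = ½ρv² = ½ × 0.903 × 41.4² = 773.9 Pa.
CL = 2W/(ρv²S) = 2×11282/(0.903×41.4²×13.4) = 1.088.
CD = 0.035 + 0.0387 × 1.088² = 0.08081.
D = q·S·CD = 773.9 × 13.4 × 0.08081 = 837.9 N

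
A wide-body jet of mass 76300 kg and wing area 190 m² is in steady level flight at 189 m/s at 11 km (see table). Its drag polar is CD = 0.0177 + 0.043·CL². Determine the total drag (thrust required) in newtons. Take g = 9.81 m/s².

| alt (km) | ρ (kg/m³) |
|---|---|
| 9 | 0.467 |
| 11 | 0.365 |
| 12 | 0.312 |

At 11 km, from the table: ρ = 0.365 kg/m³.
Weight W = mg = 76300 × 9.81 = 7.485×10^5 N; in level flight L = W.
Dynamic pressure q = 0.5 × 0.365 × 189² = 6519 Pa.
CL = W/(q·S) = 7.485×10^5 / (6519 × 190) = 0.6043.
CD = 0.0177 + 0.043 × 0.6043² = 0.0334.
D = q·S·CD = 6519 × 190 × 0.0334 = 41370 N

D = 41400 N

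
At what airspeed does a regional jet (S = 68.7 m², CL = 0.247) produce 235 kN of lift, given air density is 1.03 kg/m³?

v = 164 m/s

L = ½ρv²S·CL ⇒ v = √(2L/(ρ·S·CL))
v = √(2 × 2.35×10^5 / (1.03 × 68.7 × 0.247)) = √26890 = 164 m/s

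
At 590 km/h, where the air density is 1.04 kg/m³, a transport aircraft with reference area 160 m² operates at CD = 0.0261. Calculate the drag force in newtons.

Convert speed: v = 590 km/h ÷ 3.6 = 163.9 m/s.
D = ½ρv²S·CD = ½ × 1.04 × 163.9² × 160 × 0.0261 = 58300 N ≈ 58.3 kN

D = 58300 N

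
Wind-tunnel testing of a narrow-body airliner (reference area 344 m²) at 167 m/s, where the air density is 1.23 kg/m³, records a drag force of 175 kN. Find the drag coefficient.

CD = 0.0297

From D = ½ρv²S·CD, rearranging gives CD = 2D/(ρv²S).
CD = 2 × 1.75×10^5 / (1.23 × 167² × 344) = 0.0297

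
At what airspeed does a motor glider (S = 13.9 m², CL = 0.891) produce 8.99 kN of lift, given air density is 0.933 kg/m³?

L = ½ρv²S·CL ⇒ v = √(2L/(ρ·S·CL))
v = √(2 × 8990 / (0.933 × 13.9 × 0.891)) = √1556 = 39.4 m/s

v = 39.4 m/s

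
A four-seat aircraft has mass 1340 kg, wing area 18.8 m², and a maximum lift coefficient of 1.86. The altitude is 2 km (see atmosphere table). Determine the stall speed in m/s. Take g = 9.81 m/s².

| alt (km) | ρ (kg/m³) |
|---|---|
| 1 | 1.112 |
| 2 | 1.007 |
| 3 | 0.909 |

V_stall = 27.3 m/s

At 2 km, from the table: ρ = 1.007 kg/m³.
At stall, lift equals weight: L = W = m·g = 1340 × 9.81 = 13150 N.
V_stall = √(2W/(ρ·S·CL,max)) = √(2 × 13150 / (1.007 × 18.8 × 1.86))
V_stall = √746.6 = 27.3 m/s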